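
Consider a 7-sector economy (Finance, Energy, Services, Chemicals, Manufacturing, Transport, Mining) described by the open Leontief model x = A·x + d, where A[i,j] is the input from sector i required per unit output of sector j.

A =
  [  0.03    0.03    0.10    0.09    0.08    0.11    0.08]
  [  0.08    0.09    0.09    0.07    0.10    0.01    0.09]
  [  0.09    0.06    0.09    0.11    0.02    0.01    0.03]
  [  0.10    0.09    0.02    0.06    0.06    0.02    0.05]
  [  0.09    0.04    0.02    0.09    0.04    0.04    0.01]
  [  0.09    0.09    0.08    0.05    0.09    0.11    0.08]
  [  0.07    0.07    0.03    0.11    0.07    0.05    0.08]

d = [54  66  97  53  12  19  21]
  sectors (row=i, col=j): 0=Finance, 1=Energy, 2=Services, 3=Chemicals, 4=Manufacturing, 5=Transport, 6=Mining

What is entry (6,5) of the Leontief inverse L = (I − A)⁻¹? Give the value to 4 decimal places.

L[6,5] = 0.0932

Form M = I − A:
  [  0.97   -0.03   -0.10   -0.09   -0.08   -0.11   -0.08]
  [ -0.08    0.91   -0.09   -0.07   -0.10   -0.01   -0.09]
  [ -0.09   -0.06    0.91   -0.11   -0.02   -0.01   -0.03]
  [ -0.10   -0.09   -0.02    0.94   -0.06   -0.02   -0.05]
  [ -0.09   -0.04   -0.02   -0.09    0.96   -0.04   -0.01]
  [ -0.09   -0.09   -0.08   -0.05   -0.09    0.89   -0.08]
  [ -0.07   -0.07   -0.03   -0.11   -0.07   -0.05    0.92]
Leontief inverse L = M⁻¹:
  [  1.1082    0.0958    0.1564    0.1692    0.1408    0.1575    0.1353]
  [  0.1548    1.1524    0.1473    0.1531    0.1611    0.0526    0.1456]
  [  0.1482    0.1100    1.1376    0.1731    0.0678    0.0435    0.0747]
  [  0.1558    0.1384    0.0661    1.1218    0.1113    0.0572    0.0964]
  [  0.1368    0.0804    0.0578    0.1388    1.0816    0.0729    0.0473]
  [  0.1762    0.1637    0.1498    0.1416    0.1639    1.1677    0.1472]
  [  0.1395    0.1301    0.0806    0.1826    0.1297    0.0932    1.1339]
Total output x = L · d:
  x_0 = 1.1082·54 + 0.0958·66 + 0.1564·97 + 0.1692·53 + 0.1408·12 + 0.1575·19 + 0.1353·21 = 97.8240
  x_1 = 0.1548·54 + 1.1524·66 + 0.1473·97 + 0.1531·53 + 0.1611·12 + 0.0526·19 + 0.1456·21 = 112.8151
  x_2 = 0.1482·54 + 0.1100·66 + 1.1376·97 + 0.1731·53 + 0.0678·12 + 0.0435·19 + 0.0747·21 = 137.9963
  x_3 = 0.1558·54 + 0.1384·66 + 0.0661·97 + 1.1218·53 + 0.1113·12 + 0.0572·19 + 0.0964·21 = 87.8582
  x_4 = 0.1368·54 + 0.0804·66 + 0.0578·97 + 0.1388·53 + 1.0816·12 + 0.0729·19 + 0.0473·21 = 41.0161
  x_5 = 0.1762·54 + 0.1637·66 + 0.1498·97 + 0.1416·53 + 0.1639·12 + 1.1677·19 + 0.1472·21 = 69.5983
  x_6 = 0.1395·54 + 0.1301·66 + 0.0806·97 + 0.1826·53 + 0.1297·12 + 0.0932·19 + 1.1339·21 = 60.7609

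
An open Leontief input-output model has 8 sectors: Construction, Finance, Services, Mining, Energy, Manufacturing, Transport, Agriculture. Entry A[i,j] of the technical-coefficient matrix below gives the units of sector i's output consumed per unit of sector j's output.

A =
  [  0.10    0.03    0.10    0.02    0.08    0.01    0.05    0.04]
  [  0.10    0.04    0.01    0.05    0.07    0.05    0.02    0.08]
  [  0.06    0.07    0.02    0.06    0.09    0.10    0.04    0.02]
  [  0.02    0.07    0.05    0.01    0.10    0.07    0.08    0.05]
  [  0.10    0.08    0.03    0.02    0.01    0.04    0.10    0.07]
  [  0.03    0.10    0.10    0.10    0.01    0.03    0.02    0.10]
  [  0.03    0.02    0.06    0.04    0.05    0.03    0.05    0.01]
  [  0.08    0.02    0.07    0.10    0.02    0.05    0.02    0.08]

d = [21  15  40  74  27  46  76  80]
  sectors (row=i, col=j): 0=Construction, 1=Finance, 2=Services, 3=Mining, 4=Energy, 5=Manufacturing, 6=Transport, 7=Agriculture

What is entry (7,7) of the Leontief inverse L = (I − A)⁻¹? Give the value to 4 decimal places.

L[7,7] = 1.1233

Form M = I − A:
  [  0.90   -0.03   -0.10   -0.02   -0.08   -0.01   -0.05   -0.04]
  [ -0.10    0.96   -0.01   -0.05   -0.07   -0.05   -0.02   -0.08]
  [ -0.06   -0.07    0.98   -0.06   -0.09   -0.10   -0.04   -0.02]
  [ -0.02   -0.07   -0.05    0.99   -0.10   -0.07   -0.08   -0.05]
  [ -0.10   -0.08   -0.03   -0.02    0.99   -0.04   -0.10   -0.07]
  [ -0.03   -0.10   -0.10   -0.10   -0.01    0.97   -0.02   -0.10]
  [ -0.03   -0.02   -0.06   -0.04   -0.05   -0.03    0.95   -0.01]
  [ -0.08   -0.02   -0.07   -0.10   -0.02   -0.05   -0.02    0.92]
Leontief inverse L = M⁻¹:
  [  1.1543    0.0687    0.1406    0.0538    0.1228    0.0456    0.0882    0.0774]
  [  0.1530    1.0780    0.0549    0.0861    0.1084    0.0816    0.0561    0.1240]
  [  0.1142    0.1167    1.0660    0.0994    0.1312    0.1357    0.0799    0.0693]
  [  0.0731    0.1124    0.0912    1.0506    0.1372    0.1060    0.1172    0.0953]
  [  0.1529    0.1150    0.0755    0.0587    1.0531    0.0728    0.1333    0.1110]
  [  0.0870    0.1455    0.1438    0.1453    0.0619    1.0767    0.0583    0.1498]
  [  0.0621    0.0483    0.0865    0.0632    0.0783    0.0550    1.0760    0.0358]
  [  0.1297    0.0620    0.1158    0.1389    0.0659    0.0889    0.0572    1.1233]
Total output x = L · d:
  x_0 = 1.1543·21 + 0.0687·15 + 0.1406·40 + 0.0538·74 + 0.1228·27 + 0.0456·46 + 0.0882·76 + 0.0774·80 = 53.1776
  x_1 = 0.1530·21 + 1.0780·15 + 0.0549·40 + 0.0861·74 + 0.1084·27 + 0.0816·46 + 0.0561·76 + 0.1240·80 = 48.8148
  x_2 = 0.1142·21 + 0.1167·15 + 1.0660·40 + 0.0994·74 + 0.1312·27 + 0.1357·46 + 0.0799·76 + 0.0693·80 = 75.5438
  x_3 = 0.0731·21 + 0.1124·15 + 0.0912·40 + 1.0506·74 + 0.1372·27 + 0.1060·46 + 0.1172·76 + 0.0953·80 = 109.7211
  x_4 = 0.1529·21 + 0.1150·15 + 0.0755·40 + 0.0587·74 + 1.0531·27 + 0.0728·46 + 0.1333·76 + 0.1110·80 = 63.0896
  x_5 = 0.0870·21 + 0.1455·15 + 0.1438·40 + 0.1453·74 + 0.0619·27 + 1.0767·46 + 0.0583·76 + 0.1498·80 = 88.1311
  x_6 = 0.0621·21 + 0.0483·15 + 0.0865·40 + 0.0632·74 + 0.0783·27 + 0.0550·46 + 1.0760·76 + 0.0358·80 = 99.4504
  x_7 = 0.1297·21 + 0.0620·15 + 0.1158·40 + 0.1389·74 + 0.0659·27 + 0.0889·46 + 0.0572·76 + 1.1233·80 = 118.6392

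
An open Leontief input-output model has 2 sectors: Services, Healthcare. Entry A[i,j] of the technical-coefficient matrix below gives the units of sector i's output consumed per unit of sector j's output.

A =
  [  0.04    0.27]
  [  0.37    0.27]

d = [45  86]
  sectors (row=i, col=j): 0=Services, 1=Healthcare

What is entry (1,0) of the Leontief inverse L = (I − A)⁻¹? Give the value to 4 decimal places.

Form M = I − A:
  [  0.96   -0.27]
  [ -0.37    0.73]
Leontief inverse L = M⁻¹:
  [  1.2148    0.4493]
  [  0.6157    1.5976]
Total output x = L · d:
  x_0 = 1.2148·45 + 0.4493·86 = 93.3100
  x_1 = 0.6157·45 + 1.5976·86 = 165.1023

L[1,0] = 0.6157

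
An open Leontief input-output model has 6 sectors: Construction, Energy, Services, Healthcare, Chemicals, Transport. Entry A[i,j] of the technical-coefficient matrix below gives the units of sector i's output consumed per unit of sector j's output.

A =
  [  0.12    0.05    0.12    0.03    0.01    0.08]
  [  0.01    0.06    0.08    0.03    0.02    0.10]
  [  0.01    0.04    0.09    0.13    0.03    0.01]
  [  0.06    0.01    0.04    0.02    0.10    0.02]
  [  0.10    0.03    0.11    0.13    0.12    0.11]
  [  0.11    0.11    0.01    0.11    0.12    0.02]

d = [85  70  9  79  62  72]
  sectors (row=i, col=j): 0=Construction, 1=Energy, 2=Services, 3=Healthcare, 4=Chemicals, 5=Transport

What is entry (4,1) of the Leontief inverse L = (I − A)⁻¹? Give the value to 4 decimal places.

Form M = I − A:
  [  0.88   -0.05   -0.12   -0.03   -0.01   -0.08]
  [ -0.01    0.94   -0.08   -0.03   -0.02   -0.10]
  [ -0.01   -0.04    0.91   -0.13   -0.03   -0.01]
  [ -0.06   -0.01   -0.04    0.98   -0.10   -0.02]
  [ -0.10   -0.03   -0.11   -0.13    0.88   -0.11]
  [ -0.11   -0.11   -0.01   -0.11   -0.12    0.98]
Leontief inverse L = M⁻¹:
  [  1.1639    0.0846    0.1711    0.0795    0.0453    0.1121]
  [  0.0399    1.0875    0.1118    0.0703    0.0537    0.1228]
  [  0.0355    0.0570    1.1237    0.1637    0.0628    0.0306]
  [  0.0942    0.0293    0.0778    1.0573    0.1310    0.0478]
  [  0.1729    0.0762    0.1845    0.2084    1.1921    0.1618]
  [  0.1672    0.1448    0.0746    0.1627    0.1724    1.0723]
Total output x = L · d:
  x_0 = 1.1639·85 + 0.0846·70 + 0.1711·9 + 0.0795·79 + 0.0453·62 + 0.1121·72 = 123.5498
  x_1 = 0.0399·85 + 1.0875·70 + 0.1118·9 + 0.0703·79 + 0.0537·62 + 0.1228·72 = 98.2484
  x_2 = 0.0355·85 + 0.0570·70 + 1.1237·9 + 0.1637·79 + 0.0628·62 + 0.0306·72 = 36.1479
  x_3 = 0.0942·85 + 0.0293·70 + 0.0778·9 + 1.0573·79 + 0.1310·62 + 0.0478·72 = 105.8455
  x_4 = 0.1729·85 + 0.0762·70 + 0.1845·9 + 0.2084·79 + 1.1921·62 + 0.1618·72 = 123.7189
  x_5 = 0.1672·85 + 0.1448·70 + 0.0746·9 + 0.1627·79 + 0.1724·62 + 1.0723·72 = 125.7638

L[4,1] = 0.0762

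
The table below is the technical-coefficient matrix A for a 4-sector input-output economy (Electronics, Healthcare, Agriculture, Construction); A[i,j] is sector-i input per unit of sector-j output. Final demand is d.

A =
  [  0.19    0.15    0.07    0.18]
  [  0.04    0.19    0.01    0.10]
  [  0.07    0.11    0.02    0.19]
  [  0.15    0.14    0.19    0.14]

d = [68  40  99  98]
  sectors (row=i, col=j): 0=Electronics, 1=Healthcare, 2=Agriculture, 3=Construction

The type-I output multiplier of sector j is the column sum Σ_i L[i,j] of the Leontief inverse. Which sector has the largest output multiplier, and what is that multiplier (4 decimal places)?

Form M = I − A:
  [  0.81   -0.15   -0.07   -0.18]
  [ -0.04    0.81   -0.01   -0.10]
  [ -0.07   -0.11    0.98   -0.19]
  [ -0.15   -0.14   -0.19    0.86]
Leontief inverse L = M⁻¹:
  [  1.3308    0.3303    0.1670    0.3539]
  [  0.1029    1.2931    0.0563    0.1843]
  [  0.1618    0.2306    1.0929    0.3021]
  [  0.2846    0.3191    0.2797    1.3213]
Total output x = L · d:
  x_0 = 1.3308·68 + 0.3303·40 + 0.1670·99 + 0.3539·98 = 154.9239
  x_1 = 0.1029·68 + 1.2931·40 + 0.0563·99 + 0.1843·98 = 82.3541
  x_2 = 0.1618·68 + 0.2306·40 + 1.0929·99 + 0.3021·98 = 158.0303
  x_3 = 0.2846·68 + 0.3191·40 + 0.2797·99 + 1.3213·98 = 189.2953
Output multipliers (column sums of L):
  Electronics: 1.8801
  Healthcare: 2.1731
  Agriculture: 1.5960
  Construction: 2.1616

Healthcare (2.1731)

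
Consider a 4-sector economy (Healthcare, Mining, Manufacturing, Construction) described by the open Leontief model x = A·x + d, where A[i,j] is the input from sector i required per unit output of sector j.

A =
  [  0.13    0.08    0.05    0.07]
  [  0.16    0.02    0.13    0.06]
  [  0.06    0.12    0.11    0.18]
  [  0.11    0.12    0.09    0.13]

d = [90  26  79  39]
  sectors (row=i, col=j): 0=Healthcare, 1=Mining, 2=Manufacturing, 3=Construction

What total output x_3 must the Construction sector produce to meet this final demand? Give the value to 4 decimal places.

Form M = I − A:
  [  0.87   -0.08   -0.05   -0.07]
  [ -0.16    0.98   -0.13   -0.06]
  [ -0.06   -0.12    0.89   -0.18]
  [ -0.11   -0.12   -0.09    0.87]
Leontief inverse L = M⁻¹:
  [  1.1950    0.1249    0.0980    0.1250]
  [  0.2273    1.0774    0.1833    0.1305]
  [  0.1513    0.1909    1.1874    0.2710]
  [  0.1981    0.1841    0.1605    1.2113]
Total output x = L · d:
  x_0 = 1.1950·90 + 0.1249·26 + 0.0980·79 + 0.1250·39 = 123.4120
  x_1 = 0.2273·90 + 1.0774·26 + 0.1833·79 + 0.1305·39 = 68.0425
  x_2 = 0.1513·90 + 0.1909·26 + 1.1874·79 + 0.2710·39 = 122.9508
  x_3 = 0.1981·90 + 0.1841·26 + 0.1605·79 + 1.2113·39 = 82.5356

82.5356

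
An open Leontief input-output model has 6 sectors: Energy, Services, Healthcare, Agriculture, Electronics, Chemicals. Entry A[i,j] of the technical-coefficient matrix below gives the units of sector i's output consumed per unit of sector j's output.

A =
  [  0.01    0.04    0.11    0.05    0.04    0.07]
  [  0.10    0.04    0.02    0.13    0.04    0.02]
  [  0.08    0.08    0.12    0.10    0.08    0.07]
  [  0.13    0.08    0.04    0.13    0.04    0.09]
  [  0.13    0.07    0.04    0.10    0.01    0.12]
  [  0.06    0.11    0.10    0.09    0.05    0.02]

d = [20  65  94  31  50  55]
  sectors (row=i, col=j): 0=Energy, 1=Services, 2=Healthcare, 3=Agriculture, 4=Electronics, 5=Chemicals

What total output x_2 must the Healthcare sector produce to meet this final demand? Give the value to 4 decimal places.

144.0255

Form M = I − A:
  [  0.99   -0.04   -0.11   -0.05   -0.04   -0.07]
  [ -0.10    0.96   -0.02   -0.13   -0.04   -0.02]
  [ -0.08   -0.08    0.88   -0.10   -0.08   -0.07]
  [ -0.13   -0.08   -0.04    0.87   -0.04   -0.09]
  [ -0.13   -0.07   -0.04   -0.10    0.99   -0.12]
  [ -0.06   -0.11   -0.10   -0.09   -0.05    0.98]
Leontief inverse L = M⁻¹:
  [  1.0610    0.0836    0.1548    0.1102    0.0686    0.1071]
  [  0.1519    1.0812    0.0624    0.1915    0.0658    0.0630]
  [  0.1608    0.1463    1.1893    0.1957    0.1231    0.1325]
  [  0.2019    0.1411    0.1040    1.2183    0.0789    0.1463]
  [  0.1923    0.1271    0.1018    0.1795    1.0470    0.1683]
  [  0.1268    0.1608    0.1526    0.1693    0.0848    1.0696]
Total output x = L · d:
  x_0 = 1.0610·20 + 0.0836·65 + 0.1548·94 + 0.1102·31 + 0.0686·50 + 0.1071·55 = 53.9434
  x_1 = 0.1519·20 + 1.0812·65 + 0.0624·94 + 0.1915·31 + 0.0658·50 + 0.0630·55 = 91.8730
  x_2 = 0.1608·20 + 0.1463·65 + 1.1893·94 + 0.1957·31 + 0.1231·50 + 0.1325·55 = 144.0255
  x_3 = 0.2019·20 + 0.1411·65 + 0.1040·94 + 1.2183·31 + 0.0789·50 + 0.1463·55 = 72.7420
  x_4 = 0.1923·20 + 0.1271·65 + 0.1018·94 + 0.1795·31 + 1.0470·50 + 0.1683·55 = 88.8451
  x_5 = 0.1268·20 + 0.1608·65 + 0.1526·94 + 0.1693·31 + 0.0848·50 + 1.0696·55 = 95.6472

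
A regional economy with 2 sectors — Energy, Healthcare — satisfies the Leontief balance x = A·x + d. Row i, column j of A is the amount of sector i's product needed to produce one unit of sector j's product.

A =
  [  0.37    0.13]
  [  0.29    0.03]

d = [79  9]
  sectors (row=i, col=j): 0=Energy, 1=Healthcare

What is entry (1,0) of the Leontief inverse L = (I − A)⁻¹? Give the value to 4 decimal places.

Form M = I − A:
  [  0.63   -0.13]
  [ -0.29    0.97]
Leontief inverse L = M⁻¹:
  [  1.6917    0.2267]
  [  0.5058    1.0987]
Total output x = L · d:
  x_0 = 1.6917·79 + 0.2267·9 = 135.6819
  x_1 = 0.5058·79 + 1.0987·9 = 49.8430

L[1,0] = 0.5058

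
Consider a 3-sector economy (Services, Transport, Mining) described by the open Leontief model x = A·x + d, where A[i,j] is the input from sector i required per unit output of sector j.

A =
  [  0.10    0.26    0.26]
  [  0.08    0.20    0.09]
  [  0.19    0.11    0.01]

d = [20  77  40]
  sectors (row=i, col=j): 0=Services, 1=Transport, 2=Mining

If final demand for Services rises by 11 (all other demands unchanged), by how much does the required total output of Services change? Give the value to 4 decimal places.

13.5047

Form M = I − A:
  [  0.90   -0.26   -0.26]
  [ -0.08    0.80   -0.09]
  [ -0.19   -0.11    0.99]
Leontief inverse L = M⁻¹:
  [  1.2277    0.4489    0.3632]
  [  0.1512    1.3211    0.1598]
  [  0.2524    0.2330    1.0976]
Total output x = L · d:
  x_0 = 1.2277·20 + 0.4489·77 + 0.3632·40 = 73.6527
  x_1 = 0.1512·20 + 1.3211·77 + 0.1598·40 = 111.1402
  x_2 = 0.2524·20 + 0.2330·77 + 1.0976·40 = 66.8883
Δx_0 = L[0,0] · Δd_0 = 1.2277 · 11 = 13.5047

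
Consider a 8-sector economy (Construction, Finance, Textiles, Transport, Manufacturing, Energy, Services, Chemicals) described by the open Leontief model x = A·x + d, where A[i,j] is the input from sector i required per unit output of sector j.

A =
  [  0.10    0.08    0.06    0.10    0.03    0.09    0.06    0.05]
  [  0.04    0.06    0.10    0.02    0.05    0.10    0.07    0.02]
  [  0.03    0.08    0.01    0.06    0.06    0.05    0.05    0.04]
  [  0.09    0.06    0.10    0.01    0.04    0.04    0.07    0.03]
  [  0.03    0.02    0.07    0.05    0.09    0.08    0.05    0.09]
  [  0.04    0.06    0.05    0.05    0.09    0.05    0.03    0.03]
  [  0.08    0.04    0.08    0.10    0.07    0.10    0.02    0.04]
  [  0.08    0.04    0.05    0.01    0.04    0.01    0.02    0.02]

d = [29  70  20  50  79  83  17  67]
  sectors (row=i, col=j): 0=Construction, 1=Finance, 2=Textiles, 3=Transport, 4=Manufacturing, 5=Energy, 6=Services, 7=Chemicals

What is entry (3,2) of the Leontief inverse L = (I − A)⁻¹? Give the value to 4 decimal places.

L[3,2] = 0.1487

Form M = I − A:
  [  0.90   -0.08   -0.06   -0.10   -0.03   -0.09   -0.06   -0.05]
  [ -0.04    0.94   -0.10   -0.02   -0.05   -0.10   -0.07   -0.02]
  [ -0.03   -0.08    0.99   -0.06   -0.06   -0.05   -0.05   -0.04]
  [ -0.09   -0.06   -0.10    0.99   -0.04   -0.04   -0.07   -0.03]
  [ -0.03   -0.02   -0.07   -0.05    0.91   -0.08   -0.05   -0.09]
  [ -0.04   -0.06   -0.05   -0.05   -0.09    0.95   -0.03   -0.03]
  [ -0.08   -0.04   -0.08   -0.10   -0.07   -0.10    0.98   -0.04]
  [ -0.08   -0.04   -0.05   -0.01   -0.04   -0.01   -0.02    0.98]
Leontief inverse L = M⁻¹:
  [  1.1646    0.1403    0.1279    0.1527    0.0893    0.1583    0.1100    0.0897]
  [  0.0853    1.1070    0.1500    0.0645    0.1024    0.1557    0.1076    0.0536]
  [  0.0707    0.1167    1.0577    0.0926    0.1014    0.0965    0.0828    0.0676]
  [  0.1377    0.1070    0.1487    1.0559    0.0872    0.0959    0.1078    0.0629]
  [  0.0788    0.0645    0.1212    0.0910    1.1422    0.1311    0.0870    0.1255]
  [  0.0807    0.0989    0.0968    0.0854    0.1345    1.0982    0.0648    0.0613]
  [  0.1367    0.0946    0.1399    0.1472    0.1267    0.1602    1.0662    0.0792]
  [  0.1104    0.0693    0.0808    0.0382    0.0681    0.0450    0.0447    1.0414]
Total output x = L · d:
  x_0 = 1.1646·29 + 0.1403·70 + 0.1279·20 + 0.1527·50 + 0.0893·79 + 0.1583·83 + 0.1100·17 + 0.0897·67 = 81.8646
  x_1 = 0.0853·29 + 1.1070·70 + 0.1500·20 + 0.0645·50 + 0.1024·79 + 0.1557·83 + 0.1076·17 + 0.0536·67 = 112.6250
  x_2 = 0.0707·29 + 0.1167·70 + 1.0577·20 + 0.0926·50 + 0.1014·79 + 0.0965·83 + 0.0828·17 + 0.0676·67 = 57.9679
  x_3 = 0.1377·29 + 0.1070·70 + 0.1487·20 + 1.0559·50 + 0.0872·79 + 0.0959·83 + 0.1078·17 + 0.0629·67 = 88.1539
  x_4 = 0.0788·29 + 0.0645·70 + 0.1212·20 + 0.0910·50 + 1.1422·79 + 0.1311·83 + 0.0870·17 + 0.1255·67 = 124.7853
  x_5 = 0.0807·29 + 0.0989·70 + 0.0968·20 + 0.0854·50 + 0.1345·79 + 1.0982·83 + 0.0648·17 + 0.0613·67 = 122.4528
  x_6 = 0.1367·29 + 0.0946·70 + 0.1399·20 + 0.1472·50 + 0.1267·79 + 0.1602·83 + 1.0662·17 + 0.0792·67 = 67.4859
  x_7 = 0.1104·29 + 0.0693·70 + 0.0808·20 + 0.0382·50 + 0.0681·79 + 0.0450·83 + 0.0447·17 + 1.0414·67 = 91.2242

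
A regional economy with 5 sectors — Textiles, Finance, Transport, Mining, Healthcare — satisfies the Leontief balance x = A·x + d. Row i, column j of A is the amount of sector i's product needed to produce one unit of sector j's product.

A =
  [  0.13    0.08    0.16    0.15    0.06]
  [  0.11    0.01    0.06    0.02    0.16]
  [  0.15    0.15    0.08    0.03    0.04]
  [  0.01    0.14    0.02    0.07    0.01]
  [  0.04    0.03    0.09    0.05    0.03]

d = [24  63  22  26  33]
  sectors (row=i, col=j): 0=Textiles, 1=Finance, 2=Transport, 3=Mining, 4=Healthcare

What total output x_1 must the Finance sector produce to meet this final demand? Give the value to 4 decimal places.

Form M = I − A:
  [  0.87   -0.08   -0.16   -0.15   -0.06]
  [ -0.11    0.99   -0.06   -0.02   -0.16]
  [ -0.15   -0.15    0.92   -0.03   -0.04]
  [ -0.01   -0.14   -0.02    0.93   -0.01]
  [ -0.04   -0.03   -0.09   -0.05    0.97]
Leontief inverse L = M⁻¹:
  [  1.2197    0.1686    0.2391    0.2143    0.1153]
  [  0.1631    1.0557    0.1171    0.0630    0.1897]
  [  0.2303    0.2080    1.1519    0.0840    0.0969]
  [  0.0435    0.1659    0.0463    1.0897    0.0432]
  [  0.0790    0.0674    0.1227    0.0747    1.0528]
Total output x = L · d:
  x_0 = 1.2197·24 + 0.1686·63 + 0.2391·22 + 0.2143·26 + 0.1153·33 = 54.5296
  x_1 = 0.1631·24 + 1.0557·63 + 0.1171·22 + 0.0630·26 + 0.1897·33 = 80.8985
  x_2 = 0.2303·24 + 0.2080·63 + 1.1519·22 + 0.0840·26 + 0.0969·33 = 49.3517
  x_3 = 0.0435·24 + 0.1659·63 + 0.0463·22 + 1.0897·26 + 0.0432·33 = 42.2725
  x_4 = 0.0790·24 + 0.0674·63 + 0.1227·22 + 0.0747·26 + 1.0528·33 = 45.5293

80.8985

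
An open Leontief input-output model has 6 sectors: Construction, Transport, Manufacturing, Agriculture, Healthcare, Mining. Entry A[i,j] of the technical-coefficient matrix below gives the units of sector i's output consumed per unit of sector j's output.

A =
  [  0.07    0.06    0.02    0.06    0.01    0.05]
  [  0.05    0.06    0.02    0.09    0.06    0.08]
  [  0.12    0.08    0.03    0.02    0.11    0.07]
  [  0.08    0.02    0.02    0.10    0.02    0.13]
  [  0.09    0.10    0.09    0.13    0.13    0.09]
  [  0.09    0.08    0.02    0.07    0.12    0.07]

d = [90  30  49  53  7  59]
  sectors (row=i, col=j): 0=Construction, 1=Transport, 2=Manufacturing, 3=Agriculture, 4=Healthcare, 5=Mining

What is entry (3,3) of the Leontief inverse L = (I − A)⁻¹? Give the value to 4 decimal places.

L[3,3] = 1.1494

Form M = I − A:
  [  0.93   -0.06   -0.02   -0.06   -0.01   -0.05]
  [ -0.05    0.94   -0.02   -0.09   -0.06   -0.08]
  [ -0.12   -0.08    0.97   -0.02   -0.11   -0.07]
  [ -0.08   -0.02   -0.02    0.90   -0.02   -0.13]
  [ -0.09   -0.10   -0.09   -0.13    0.87   -0.09]
  [ -0.09   -0.08   -0.02   -0.07   -0.12    0.93]
Leontief inverse L = M⁻¹:
  [  1.1040    0.0864    0.0317    0.0949    0.0367    0.0860]
  [  0.0994    1.0989    0.0400    0.1427    0.1036    0.1329]
  [  0.1788    0.1315    1.0569    0.0822    0.1643    0.1279]
  [  0.1303    0.0579    0.0370    1.1494    0.0616    0.1814]
  [  0.1793    0.1712    0.1278    0.2208    1.2096    0.1819]
  [  0.1522    0.1322    0.0485    0.1382    0.1767    1.1349]
Total output x = L · d:
  x_0 = 1.1040·90 + 0.0864·30 + 0.0317·49 + 0.0949·53 + 0.0367·7 + 0.0860·59 = 113.8710
  x_1 = 0.0994·90 + 1.0989·30 + 0.0400·49 + 0.1427·53 + 0.1036·7 + 0.1329·59 = 60.0023
  x_2 = 0.1788·90 + 0.1315·30 + 1.0569·49 + 0.0822·53 + 0.1643·7 + 0.1279·59 = 84.8751
  x_3 = 0.1303·90 + 0.0579·30 + 0.0370·49 + 1.1494·53 + 0.0616·7 + 0.1814·59 = 87.3321
  x_4 = 0.1793·90 + 0.1712·30 + 0.1278·49 + 0.2208·53 + 1.2096·7 + 0.1819·59 = 58.4380
  x_5 = 0.1522·90 + 0.1322·30 + 0.0485·49 + 0.1382·53 + 0.1767·7 + 1.1349·59 = 95.5612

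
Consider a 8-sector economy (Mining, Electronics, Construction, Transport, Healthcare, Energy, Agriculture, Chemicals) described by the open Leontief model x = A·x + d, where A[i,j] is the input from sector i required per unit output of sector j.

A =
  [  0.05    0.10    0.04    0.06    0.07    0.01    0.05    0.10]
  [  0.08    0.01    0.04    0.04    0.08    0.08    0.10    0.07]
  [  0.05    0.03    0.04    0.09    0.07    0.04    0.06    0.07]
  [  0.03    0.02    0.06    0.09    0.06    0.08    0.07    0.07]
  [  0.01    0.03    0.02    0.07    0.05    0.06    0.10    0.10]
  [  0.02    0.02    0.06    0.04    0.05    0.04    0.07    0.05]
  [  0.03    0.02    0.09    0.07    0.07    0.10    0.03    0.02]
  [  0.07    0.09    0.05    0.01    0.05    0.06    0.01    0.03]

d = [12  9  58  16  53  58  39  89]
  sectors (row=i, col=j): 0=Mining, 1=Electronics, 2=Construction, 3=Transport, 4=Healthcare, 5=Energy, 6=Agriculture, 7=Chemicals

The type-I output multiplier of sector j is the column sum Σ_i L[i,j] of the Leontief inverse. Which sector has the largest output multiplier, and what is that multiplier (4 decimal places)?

Chemicals (1.8900)

Form M = I − A:
  [  0.95   -0.10   -0.04   -0.06   -0.07   -0.01   -0.05   -0.10]
  [ -0.08    0.99   -0.04   -0.04   -0.08   -0.08   -0.10   -0.07]
  [ -0.05   -0.03    0.96   -0.09   -0.07   -0.04   -0.06   -0.07]
  [ -0.03   -0.02   -0.06    0.91   -0.06   -0.08   -0.07   -0.07]
  [ -0.01   -0.03   -0.02   -0.07    0.95   -0.06   -0.10   -0.10]
  [ -0.02   -0.02   -0.06   -0.04   -0.05    0.96   -0.07   -0.05]
  [ -0.03   -0.02   -0.09   -0.07   -0.07   -0.10    0.97   -0.02]
  [ -0.07   -0.09   -0.05   -0.01   -0.05   -0.06   -0.01    0.97]
Leontief inverse L = M⁻¹:
  [  1.0889    0.1357    0.0818    0.1076    0.1234    0.0630    0.1018    0.1538]
  [  0.1135    1.0469    0.0855    0.0909    0.1330    0.1312    0.1501    0.1236]
  [  0.0818    0.0622    1.0806    0.1376    0.1184    0.0886    0.1072    0.1198]
  [  0.0624    0.0519    0.1040    1.1404    0.1107    0.1312    0.1194    0.1206]
  [  0.0407    0.0596    0.0617    0.1131    1.0961    0.1097    0.1426    0.1427]
  [  0.0443    0.0433    0.0921    0.0771    0.0876    1.0779    0.1057    0.0867]
  [  0.0577    0.0465    0.1277    0.1173    0.1156    0.1434    1.0780    0.0685]
  [  0.0994    0.1169    0.0808    0.0469    0.0916    0.0964    0.0530    1.0743]
Total output x = L · d:
  x_0 = 1.0889·12 + 0.1357·9 + 0.0818·58 + 0.1076·16 + 0.1234·53 + 0.0630·58 + 0.1018·39 + 0.1538·89 = 48.6050
  x_1 = 0.1135·12 + 1.0469·9 + 0.0855·58 + 0.0909·16 + 0.1330·53 + 0.1312·58 + 0.1501·39 + 0.1236·89 = 48.7120
  x_2 = 0.0818·12 + 0.0622·9 + 1.0806·58 + 0.1376·16 + 0.1184·53 + 0.0886·58 + 0.1072·39 + 0.1198·89 = 92.6764
  x_3 = 0.0624·12 + 0.0519·9 + 0.1040·58 + 1.1404·16 + 0.1107·53 + 0.1312·58 + 0.1194·39 + 0.1206·89 = 54.3690
  x_4 = 0.0407·12 + 0.0596·9 + 0.0617·58 + 0.1131·16 + 1.0961·53 + 0.1097·58 + 0.1426·39 + 0.1427·89 = 89.1320
  x_5 = 0.0443·12 + 0.0433·9 + 0.0921·58 + 0.0771·16 + 0.0876·53 + 1.0779·58 + 0.1057·39 + 0.0867·89 = 86.4970
  x_6 = 0.0577·12 + 0.0465·9 + 0.1277·58 + 0.1173·16 + 0.1156·53 + 0.1434·58 + 1.0780·39 + 0.0685·89 = 72.9735
  x_7 = 0.0994·12 + 0.1169·9 + 0.0808·58 + 0.0469·16 + 0.0916·53 + 0.0964·58 + 0.0530·39 + 1.0743·89 = 115.8145
Output multipliers (column sums of L):
  Mining: 1.5887
  Electronics: 1.5629
  Construction: 1.7142
  Transport: 1.8309
  Healthcare: 1.8765
  Energy: 1.8414
  Agriculture: 1.8579
  Chemicals: 1.8900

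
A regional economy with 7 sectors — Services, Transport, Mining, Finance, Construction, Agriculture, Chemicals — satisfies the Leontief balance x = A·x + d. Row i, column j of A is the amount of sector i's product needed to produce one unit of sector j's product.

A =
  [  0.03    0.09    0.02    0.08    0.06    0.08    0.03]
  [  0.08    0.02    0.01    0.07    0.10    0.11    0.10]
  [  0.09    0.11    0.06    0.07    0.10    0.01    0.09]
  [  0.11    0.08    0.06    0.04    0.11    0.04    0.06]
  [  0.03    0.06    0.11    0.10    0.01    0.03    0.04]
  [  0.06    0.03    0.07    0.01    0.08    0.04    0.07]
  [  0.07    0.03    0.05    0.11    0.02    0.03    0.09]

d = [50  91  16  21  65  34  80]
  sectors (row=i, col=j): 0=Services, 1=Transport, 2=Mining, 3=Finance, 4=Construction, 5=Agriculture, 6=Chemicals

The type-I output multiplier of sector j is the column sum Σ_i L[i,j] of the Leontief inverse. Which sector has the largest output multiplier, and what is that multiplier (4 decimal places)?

Form M = I − A:
  [  0.97   -0.09   -0.02   -0.08   -0.06   -0.08   -0.03]
  [ -0.08    0.98   -0.01   -0.07   -0.10   -0.11   -0.10]
  [ -0.09   -0.11    0.94   -0.07   -0.10   -0.01   -0.09]
  [ -0.11   -0.08   -0.06    0.96   -0.11   -0.04   -0.06]
  [ -0.03   -0.06   -0.11   -0.10    0.99   -0.03   -0.04]
  [ -0.06   -0.03   -0.07   -0.01   -0.08    0.96   -0.07]
  [ -0.07   -0.03   -0.05   -0.11   -0.02   -0.03    0.91]
Leontief inverse L = M⁻¹:
  [  1.0771    0.1282    0.0577    0.1247    0.1089    0.1161    0.0772]
  [  0.1332    1.0683    0.0594    0.1283    0.1514    0.1490    0.1542]
  [  0.1524    0.1664    1.1093    0.1408    0.1616    0.0591    0.1540]
  [  0.1652    0.1338    0.1075    1.1047    0.1664    0.0851    0.1175]
  [  0.0822    0.1058    0.1462    0.1470    1.0638    0.0627    0.0901]
  [  0.1000    0.0692    0.1060    0.0575    0.1188    1.0687    0.1126]
  [  0.1207    0.0750    0.0871    0.1602    0.0697    0.0640    1.1383]
Total output x = L · d:
  x_0 = 1.0771·50 + 0.1282·91 + 0.0577·16 + 0.1247·21 + 0.1089·65 + 0.1161·34 + 0.0772·80 = 86.2615
  x_1 = 0.1332·50 + 1.0683·91 + 0.0594·16 + 0.1283·21 + 0.1514·65 + 0.1490·34 + 0.1542·80 = 134.7732
  x_2 = 0.1524·50 + 0.1664·91 + 1.1093·16 + 0.1408·21 + 0.1616·65 + 0.0591·34 + 0.1540·80 = 68.3002
  x_3 = 0.1652·50 + 0.1338·91 + 0.1075·16 + 1.1047·21 + 0.1664·65 + 0.0851·34 + 0.1175·80 = 68.4613
  x_4 = 0.0822·50 + 0.1058·91 + 0.1462·16 + 0.1470·21 + 1.0638·65 + 0.0627·34 + 0.0901·80 = 97.6430
  x_5 = 0.1000·50 + 0.0692·91 + 0.1060·16 + 0.0575·21 + 0.1188·65 + 1.0687·34 + 0.1126·80 = 67.2633
  x_6 = 0.1207·50 + 0.0750·91 + 0.0871·16 + 0.1602·21 + 0.0697·65 + 0.0640·34 + 1.1383·80 = 115.3824
Output multipliers (column sums of L):
  Services: 1.8308
  Transport: 1.7467
  Mining: 1.6732
  Finance: 1.8633
  Construction: 1.8405
  Agriculture: 1.6046
  Chemicals: 1.8439

Finance (1.8633)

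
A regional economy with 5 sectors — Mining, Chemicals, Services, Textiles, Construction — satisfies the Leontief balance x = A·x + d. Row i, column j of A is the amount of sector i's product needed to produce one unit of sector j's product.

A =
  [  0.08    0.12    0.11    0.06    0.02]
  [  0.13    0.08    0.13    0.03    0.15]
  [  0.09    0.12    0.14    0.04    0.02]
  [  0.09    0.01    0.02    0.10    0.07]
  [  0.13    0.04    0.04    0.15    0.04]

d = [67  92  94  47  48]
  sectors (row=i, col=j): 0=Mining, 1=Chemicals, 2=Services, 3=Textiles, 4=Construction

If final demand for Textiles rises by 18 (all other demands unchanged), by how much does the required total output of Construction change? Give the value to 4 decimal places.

3.5834

Form M = I − A:
  [  0.92   -0.12   -0.11   -0.06   -0.02]
  [ -0.13    0.92   -0.13   -0.03   -0.15]
  [ -0.09   -0.12    0.86   -0.04   -0.02]
  [ -0.09   -0.01   -0.02    0.90   -0.07]
  [ -0.13   -0.04   -0.04   -0.15    0.96]
Leontief inverse L = M⁻¹:
  [  1.1482    0.1769    0.1789    0.1008    0.0626]
  [  0.2209    1.1532    0.2139    0.0954    0.1962]
  [  0.1618    0.1834    1.2160    0.0815    0.0633]
  [  0.1359    0.0413    0.0545    1.1395    0.0935]
  [  0.1927    0.0861    0.0923    0.1991    1.0756]
Total output x = L · d:
  x_0 = 1.1482·67 + 0.1769·92 + 0.1789·94 + 0.1008·47 + 0.0626·48 = 117.7615
  x_1 = 0.2209·67 + 1.1532·92 + 0.2139·94 + 0.0954·47 + 0.1962·48 = 154.9125
  x_2 = 0.1618·67 + 0.1834·92 + 1.2160·94 + 0.0815·47 + 0.0633·48 = 148.8843
  x_3 = 0.1359·67 + 0.0413·92 + 0.0545·94 + 1.1395·47 + 0.0935·48 = 76.0663
  x_4 = 0.1927·67 + 0.0861·92 + 0.0923·94 + 0.1991·47 + 1.0756·48 = 90.4904
Δx_4 = L[4,3] · Δd_3 = 0.1991 · 18 = 3.5834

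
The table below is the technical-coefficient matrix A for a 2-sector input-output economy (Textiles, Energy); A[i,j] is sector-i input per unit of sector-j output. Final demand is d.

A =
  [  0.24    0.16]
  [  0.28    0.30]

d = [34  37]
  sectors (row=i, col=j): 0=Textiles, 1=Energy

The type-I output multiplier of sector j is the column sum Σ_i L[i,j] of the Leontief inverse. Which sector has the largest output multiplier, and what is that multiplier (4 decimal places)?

Form M = I − A:
  [  0.76   -0.16]
  [ -0.28    0.70]
Leontief inverse L = M⁻¹:
  [  1.4368    0.3284]
  [  0.5747    1.5599]
Total output x = L · d:
  x_0 = 1.4368·34 + 0.3284·37 = 61.0016
  x_1 = 0.5747·34 + 1.5599·37 = 77.2578
Output multipliers (column sums of L):
  Textiles: 2.0115
  Energy: 1.8883

Textiles (2.0115)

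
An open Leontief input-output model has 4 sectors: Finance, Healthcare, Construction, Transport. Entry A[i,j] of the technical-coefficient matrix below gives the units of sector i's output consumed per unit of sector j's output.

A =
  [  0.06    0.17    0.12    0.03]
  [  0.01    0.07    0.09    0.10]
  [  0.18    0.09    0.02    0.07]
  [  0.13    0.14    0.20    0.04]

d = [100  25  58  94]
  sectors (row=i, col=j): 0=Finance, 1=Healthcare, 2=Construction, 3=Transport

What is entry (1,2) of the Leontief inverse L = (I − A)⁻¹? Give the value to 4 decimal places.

L[1,2] = 0.1356

Form M = I − A:
  [  0.94   -0.17   -0.12   -0.03]
  [ -0.01    0.93   -0.09   -0.10]
  [ -0.18   -0.09    0.98   -0.07]
  [ -0.13   -0.14   -0.20    0.96]
Leontief inverse L = M⁻¹:
  [  1.1089    0.2300    0.1714    0.0711]
  [  0.0556    1.1178    0.1356    0.1281]
  [  0.2234    0.1612    1.0835    0.1028]
  [  0.2048    0.2277    0.2687    1.0914]
Total output x = L · d:
  x_0 = 1.1089·100 + 0.2300·25 + 0.1714·58 + 0.0711·94 = 133.2710
  x_1 = 0.0556·100 + 1.1178·25 + 0.1356·58 + 0.1281·94 = 53.4052
  x_2 = 0.2234·100 + 0.1612·25 + 1.0835·58 + 0.1028·94 = 98.8774
  x_3 = 0.2048·100 + 0.2277·25 + 0.2687·58 + 1.0914·94 = 144.3515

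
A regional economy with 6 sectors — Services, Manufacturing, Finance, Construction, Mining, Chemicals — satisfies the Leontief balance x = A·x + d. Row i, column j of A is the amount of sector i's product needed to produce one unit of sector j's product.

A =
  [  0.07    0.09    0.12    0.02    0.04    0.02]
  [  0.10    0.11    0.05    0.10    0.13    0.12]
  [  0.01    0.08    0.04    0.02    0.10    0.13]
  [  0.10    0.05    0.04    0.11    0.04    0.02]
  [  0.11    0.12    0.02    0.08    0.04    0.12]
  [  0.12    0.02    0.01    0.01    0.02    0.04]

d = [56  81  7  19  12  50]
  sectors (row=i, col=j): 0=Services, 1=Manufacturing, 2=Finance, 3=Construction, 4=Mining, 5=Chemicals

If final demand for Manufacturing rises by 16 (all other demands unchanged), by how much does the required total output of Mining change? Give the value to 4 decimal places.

2.9151

Form M = I − A:
  [  0.93   -0.09   -0.12   -0.02   -0.04   -0.02]
  [ -0.10    0.89   -0.05   -0.10   -0.13   -0.12]
  [ -0.01   -0.08    0.96   -0.02   -0.10   -0.13]
  [ -0.10   -0.05   -0.04    0.89   -0.04   -0.02]
  [ -0.11   -0.12   -0.02   -0.08    0.96   -0.12]
  [ -0.12   -0.02   -0.01   -0.01   -0.02    0.96]
Leontief inverse L = M⁻¹:
  [  1.1176    0.1428    0.1519    0.0531    0.0855    0.0735]
  [  0.1938    1.1911    0.0989    0.1597    0.1903    0.1934]
  [  0.0705    0.1284    1.0642    0.0543    0.1372    0.1799]
  [  0.1513    0.0980    0.0740    1.1472    0.0763    0.0589]
  [  0.1851    0.1822    0.0624    0.1259    1.0894    0.1739]
  [  0.1499    0.0488    0.0342    0.0251    0.0396    1.0610]
Total output x = L · d:
  x_0 = 1.1176·56 + 0.1428·81 + 0.1519·7 + 0.0531·19 + 0.0855·12 + 0.0735·50 = 80.9241
  x_1 = 0.1938·56 + 1.1911·81 + 0.0989·7 + 0.1597·19 + 0.1903·12 + 0.1934·50 = 123.0098
  x_2 = 0.0705·56 + 0.1284·81 + 1.0642·7 + 0.0543·19 + 0.1372·12 + 0.1799·50 = 33.4690
  x_3 = 0.1513·56 + 0.0980·81 + 0.0740·7 + 1.1472·19 + 0.0763·12 + 0.0589·50 = 42.5867
  x_4 = 0.1851·56 + 0.1822·81 + 0.0624·7 + 0.1259·19 + 1.0894·12 + 0.1739·50 = 49.7186
  x_5 = 0.1499·56 + 0.0488·81 + 0.0342·7 + 0.0251·19 + 0.0396·12 + 1.0610·50 = 66.5896
Δx_4 = L[4,1] · Δd_1 = 0.1822 · 16 = 2.9151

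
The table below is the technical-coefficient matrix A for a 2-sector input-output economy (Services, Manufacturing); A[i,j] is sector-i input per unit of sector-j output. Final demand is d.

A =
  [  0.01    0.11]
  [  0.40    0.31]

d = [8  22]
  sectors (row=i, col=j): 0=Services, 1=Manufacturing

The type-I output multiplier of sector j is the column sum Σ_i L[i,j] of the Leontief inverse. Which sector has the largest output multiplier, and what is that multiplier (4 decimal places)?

Manufacturing (1.7212)

Form M = I − A:
  [  0.99   -0.11]
  [ -0.40    0.69]
Leontief inverse L = M⁻¹:
  [  1.0796    0.1721]
  [  0.6259    1.5491]
Total output x = L · d:
  x_0 = 1.0796·8 + 0.1721·22 = 12.4237
  x_1 = 0.6259·8 + 1.5491·22 = 39.0862
Output multipliers (column sums of L):
  Services: 1.7055
  Manufacturing: 1.7212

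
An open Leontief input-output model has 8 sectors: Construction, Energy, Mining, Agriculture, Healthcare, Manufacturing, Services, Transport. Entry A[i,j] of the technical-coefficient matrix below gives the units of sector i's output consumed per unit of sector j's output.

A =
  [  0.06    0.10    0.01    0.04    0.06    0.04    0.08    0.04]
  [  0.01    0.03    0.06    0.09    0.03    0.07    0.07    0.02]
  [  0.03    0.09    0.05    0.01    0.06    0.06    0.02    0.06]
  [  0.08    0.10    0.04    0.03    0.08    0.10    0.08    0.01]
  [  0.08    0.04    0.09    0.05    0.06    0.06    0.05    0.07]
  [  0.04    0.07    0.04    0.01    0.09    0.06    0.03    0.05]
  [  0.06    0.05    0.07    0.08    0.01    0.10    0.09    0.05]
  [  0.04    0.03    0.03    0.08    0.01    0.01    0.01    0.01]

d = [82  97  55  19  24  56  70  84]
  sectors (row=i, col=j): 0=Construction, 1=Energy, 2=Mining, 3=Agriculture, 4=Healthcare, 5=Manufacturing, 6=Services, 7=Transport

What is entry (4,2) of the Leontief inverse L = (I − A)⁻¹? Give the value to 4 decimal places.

L[4,2] = 0.1306

Form M = I − A:
  [  0.94   -0.10   -0.01   -0.04   -0.06   -0.04   -0.08   -0.04]
  [ -0.01    0.97   -0.06   -0.09   -0.03   -0.07   -0.07   -0.02]
  [ -0.03   -0.09    0.95   -0.01   -0.06   -0.06   -0.02   -0.06]
  [ -0.08   -0.10   -0.04    0.97   -0.08   -0.10   -0.08   -0.01]
  [ -0.08   -0.04   -0.09   -0.05    0.94   -0.06   -0.05   -0.07]
  [ -0.04   -0.07   -0.04   -0.01   -0.09    0.94   -0.03   -0.05]
  [ -0.06   -0.05   -0.07   -0.08   -0.01   -0.10    0.91   -0.05]
  [ -0.04   -0.03   -0.03   -0.08   -0.01   -0.01   -0.01    0.99]
Leontief inverse L = M⁻¹:
  [  1.0966    0.1448    0.0482    0.0809    0.0952    0.0892    0.1246    0.0685]
  [  0.0440    1.0746    0.0939    0.1198    0.0661    0.1167    0.1071    0.0464]
  [  0.0583    0.1269    1.0823    0.0423    0.0913    0.0977    0.0516    0.0849]
  [  0.1239    0.1566    0.0864    1.0745    0.1271    0.1594    0.1321    0.0480]
  [  0.1219    0.0956    0.1306    0.0896    1.1034    0.1117    0.0943    0.1041]
  [  0.0719    0.1089    0.0746    0.0432    0.1233    1.0999    0.0640    0.0776]
  [  0.1027    0.1083    0.1114    0.1207    0.0555    0.1579    1.1385    0.0837]
  [  0.0604    0.0581    0.0478    0.0976    0.0318    0.0368    0.0336    1.0234]
Total output x = L · d:
  x_0 = 1.0966·82 + 0.1448·97 + 0.0482·55 + 0.0809·19 + 0.0952·24 + 0.0892·56 + 0.1246·70 + 0.0685·84 = 129.9050
  x_1 = 0.0440·82 + 1.0746·97 + 0.0939·55 + 0.1198·19 + 0.0661·24 + 0.1167·56 + 0.1071·70 + 0.0464·84 = 134.8076
  x_2 = 0.0583·82 + 0.1269·97 + 1.0823·55 + 0.0423·19 + 0.0913·24 + 0.0977·56 + 0.0516·70 + 0.0849·84 = 95.8274
  x_3 = 0.1239·82 + 0.1566·97 + 0.0864·55 + 1.0745·19 + 0.1271·24 + 0.1594·56 + 0.1321·70 + 0.0480·84 = 75.7748
  x_4 = 0.1219·82 + 0.0956·97 + 0.1306·55 + 0.0896·19 + 1.1034·24 + 0.1117·56 + 0.0943·70 + 0.1041·84 = 76.2361
  x_5 = 0.0719·82 + 0.1089·97 + 0.0746·55 + 0.0432·19 + 0.1233·24 + 1.0999·56 + 0.0640·70 + 0.0776·84 = 96.9395
  x_6 = 0.1027·82 + 0.1083·97 + 0.1114·55 + 0.1207·19 + 0.0555·24 + 0.1579·56 + 1.1385·70 + 0.0837·84 = 124.2545
  x_7 = 0.0604·82 + 0.0581·97 + 0.0478·55 + 0.0976·19 + 0.0318·24 + 0.0368·56 + 0.0336·70 + 1.0234·84 = 106.2137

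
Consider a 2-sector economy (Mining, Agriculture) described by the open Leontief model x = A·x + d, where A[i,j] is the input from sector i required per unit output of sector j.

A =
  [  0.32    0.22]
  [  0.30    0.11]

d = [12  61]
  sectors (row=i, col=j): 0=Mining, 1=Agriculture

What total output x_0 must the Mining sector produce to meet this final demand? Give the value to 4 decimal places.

Form M = I − A:
  [  0.68   -0.22]
  [ -0.30    0.89]
Leontief inverse L = M⁻¹:
  [  1.6506    0.4080]
  [  0.5564    1.2611]
Total output x = L · d:
  x_0 = 1.6506·12 + 0.4080·61 = 44.6958
  x_1 = 0.5564·12 + 1.2611·61 = 83.6053

44.6958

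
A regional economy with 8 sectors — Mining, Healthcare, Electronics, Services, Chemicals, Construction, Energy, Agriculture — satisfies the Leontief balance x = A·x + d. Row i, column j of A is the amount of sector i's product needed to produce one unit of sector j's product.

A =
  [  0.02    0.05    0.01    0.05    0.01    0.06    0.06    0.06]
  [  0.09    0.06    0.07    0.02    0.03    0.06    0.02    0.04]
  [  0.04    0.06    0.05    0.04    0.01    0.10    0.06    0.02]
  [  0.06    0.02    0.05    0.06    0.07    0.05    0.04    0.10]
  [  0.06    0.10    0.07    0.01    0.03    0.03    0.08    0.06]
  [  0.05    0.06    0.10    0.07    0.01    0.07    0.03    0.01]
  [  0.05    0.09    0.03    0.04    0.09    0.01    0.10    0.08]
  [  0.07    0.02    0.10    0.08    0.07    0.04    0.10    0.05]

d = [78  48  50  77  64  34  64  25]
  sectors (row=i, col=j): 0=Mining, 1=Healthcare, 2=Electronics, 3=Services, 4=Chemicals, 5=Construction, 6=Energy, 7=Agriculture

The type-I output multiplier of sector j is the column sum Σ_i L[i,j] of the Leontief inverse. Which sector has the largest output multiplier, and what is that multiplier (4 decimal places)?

Form M = I − A:
  [  0.98   -0.05   -0.01   -0.05   -0.01   -0.06   -0.06   -0.06]
  [ -0.09    0.94   -0.07   -0.02   -0.03   -0.06   -0.02   -0.04]
  [ -0.04   -0.06    0.95   -0.04   -0.01   -0.10   -0.06   -0.02]
  [ -0.06   -0.02   -0.05    0.94   -0.07   -0.05   -0.04   -0.10]
  [ -0.06   -0.10   -0.07   -0.01    0.97   -0.03   -0.08   -0.06]
  [ -0.05   -0.06   -0.10   -0.07   -0.01    0.93   -0.03   -0.01]
  [ -0.05   -0.09   -0.03   -0.04   -0.09   -0.01    0.90   -0.08]
  [ -0.07   -0.02   -0.10   -0.08   -0.07   -0.04   -0.10    0.95]
Leontief inverse L = M⁻¹:
  [  1.0525    0.0810    0.0456    0.0783    0.0357    0.0883    0.0946    0.0902]
  [  0.1245    1.0973    0.1083    0.0510    0.0515    0.0985    0.0579    0.0709]
  [  0.0754    0.0977    1.0897    0.0714    0.0342    0.1365    0.0963    0.0510]
  [  0.1029    0.0637    0.0986    1.0987    0.1030    0.0908    0.0917    0.1421]
  [  0.1027    0.1452    0.1140    0.0437    1.0604    0.0704    0.1271    0.0980]
  [  0.0861    0.0974    0.1395    0.1021    0.0334    1.1112    0.0665    0.0426]
  [  0.0998    0.1425    0.0805    0.0771    0.1290    0.0505    1.1571    0.1282]
  [  0.1185    0.0745    0.1514    0.1225    0.1091    0.0879    0.1600    1.1006]
Total output x = L · d:
  x_0 = 1.0525·78 + 0.0810·48 + 0.0456·50 + 0.0783·77 + 0.0357·64 + 0.0883·34 + 0.0946·64 + 0.0902·25 = 107.8828
  x_1 = 0.1245·78 + 1.0973·48 + 0.1083·50 + 0.0510·77 + 0.0515·64 + 0.0985·34 + 0.0579·64 + 0.0709·25 = 83.8456
  x_2 = 0.0754·78 + 0.0977·48 + 1.0897·50 + 0.0714·77 + 0.0342·64 + 0.1365·34 + 0.0963·64 + 0.0510·25 = 84.8319
  x_3 = 0.1029·78 + 0.0637·48 + 0.0986·50 + 1.0987·77 + 0.1030·64 + 0.0908·34 + 0.0917·64 + 0.1421·25 = 119.7171
  x_4 = 0.1027·78 + 0.1452·48 + 0.1140·50 + 0.0437·77 + 1.0604·64 + 0.0704·34 + 0.1271·64 + 0.0980·25 = 104.8814
  x_5 = 0.0861·78 + 0.0974·48 + 0.1395·50 + 0.1021·77 + 0.0334·64 + 1.1112·34 + 0.0665·64 + 0.0426·25 = 71.4698
  x_6 = 0.0998·78 + 0.1425·48 + 0.0805·50 + 0.0771·77 + 0.1290·64 + 0.0505·34 + 1.1571·64 + 0.1282·25 = 111.8131
  x_7 = 0.1185·78 + 0.0745·48 + 0.1514·50 + 0.1225·77 + 0.1091·64 + 0.0879·34 + 0.1600·64 + 1.1006·25 = 77.5485
Output multipliers (column sums of L):
  Mining: 1.7623
  Healthcare: 1.7994
  Electronics: 1.8275
  Services: 1.6448
  Chemicals: 1.5563
  Construction: 1.7342
  Energy: 1.8512
  Agriculture: 1.7237

Energy (1.8512)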